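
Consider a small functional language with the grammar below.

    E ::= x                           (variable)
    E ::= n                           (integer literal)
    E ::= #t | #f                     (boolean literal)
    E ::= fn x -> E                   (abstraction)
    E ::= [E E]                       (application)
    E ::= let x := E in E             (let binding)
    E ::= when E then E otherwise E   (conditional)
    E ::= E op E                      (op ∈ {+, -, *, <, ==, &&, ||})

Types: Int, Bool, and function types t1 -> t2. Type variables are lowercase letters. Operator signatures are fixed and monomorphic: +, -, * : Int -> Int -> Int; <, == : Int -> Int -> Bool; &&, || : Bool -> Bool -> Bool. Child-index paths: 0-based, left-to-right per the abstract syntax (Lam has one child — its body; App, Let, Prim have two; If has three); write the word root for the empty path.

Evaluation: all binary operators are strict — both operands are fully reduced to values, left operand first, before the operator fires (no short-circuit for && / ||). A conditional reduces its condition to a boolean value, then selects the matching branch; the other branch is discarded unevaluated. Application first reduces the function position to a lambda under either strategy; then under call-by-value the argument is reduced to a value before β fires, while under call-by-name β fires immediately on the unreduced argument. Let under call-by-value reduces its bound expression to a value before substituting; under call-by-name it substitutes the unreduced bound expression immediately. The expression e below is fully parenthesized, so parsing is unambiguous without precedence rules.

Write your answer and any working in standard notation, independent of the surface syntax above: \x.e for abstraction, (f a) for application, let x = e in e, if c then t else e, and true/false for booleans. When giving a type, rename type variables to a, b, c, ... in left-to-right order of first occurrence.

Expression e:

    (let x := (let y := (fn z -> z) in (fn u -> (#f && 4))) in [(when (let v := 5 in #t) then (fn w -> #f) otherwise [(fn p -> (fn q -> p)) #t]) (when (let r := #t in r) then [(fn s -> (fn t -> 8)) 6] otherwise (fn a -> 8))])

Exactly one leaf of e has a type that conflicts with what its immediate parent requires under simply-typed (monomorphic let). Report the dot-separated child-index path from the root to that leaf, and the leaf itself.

Working:
z : a
\z._ : a -> a
let y : a -> a
  unify Bool ~ Bool
  unify Int ~ Bool
  FAIL: mismatch Int ~ Bool

Answer: 0.1.0.1 : 4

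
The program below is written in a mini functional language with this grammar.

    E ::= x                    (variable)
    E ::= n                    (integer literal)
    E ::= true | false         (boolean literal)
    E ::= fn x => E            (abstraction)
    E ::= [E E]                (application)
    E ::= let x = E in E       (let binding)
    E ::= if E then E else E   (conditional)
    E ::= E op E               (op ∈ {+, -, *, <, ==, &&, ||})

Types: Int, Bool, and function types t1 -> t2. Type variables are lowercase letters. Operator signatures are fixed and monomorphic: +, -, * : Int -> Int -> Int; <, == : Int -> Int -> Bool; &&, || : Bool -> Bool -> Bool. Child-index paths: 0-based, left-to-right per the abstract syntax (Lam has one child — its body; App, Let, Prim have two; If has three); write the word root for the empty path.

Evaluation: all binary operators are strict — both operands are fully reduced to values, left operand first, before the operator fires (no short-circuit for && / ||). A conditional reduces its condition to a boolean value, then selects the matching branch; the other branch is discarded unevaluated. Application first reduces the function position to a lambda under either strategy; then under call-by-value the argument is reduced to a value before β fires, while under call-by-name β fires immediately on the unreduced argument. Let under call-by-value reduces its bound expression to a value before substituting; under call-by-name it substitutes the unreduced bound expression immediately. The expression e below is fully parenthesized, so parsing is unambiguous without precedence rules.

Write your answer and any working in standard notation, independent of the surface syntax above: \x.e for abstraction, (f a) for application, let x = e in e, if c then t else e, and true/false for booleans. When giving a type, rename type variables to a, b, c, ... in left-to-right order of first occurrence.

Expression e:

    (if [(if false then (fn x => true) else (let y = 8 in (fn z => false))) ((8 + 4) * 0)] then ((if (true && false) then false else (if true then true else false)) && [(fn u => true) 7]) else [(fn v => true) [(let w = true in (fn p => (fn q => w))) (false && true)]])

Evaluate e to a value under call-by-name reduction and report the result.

Answer: true

Working:
step 0: (if ((if false then (\x.true) else (let y = 8 in (\z.false))) ((8 + 4) * 0)) then ((if (true && false) then false else (if true then true else false)) && ((\u.true) 7)) else ((\v.true) ((let w = true in (\p.(\q.w))) (false && true))))
step 1: [if@0.0] (if ((let y = 8 in (\z.false)) ((8 + 4) * 0)) then ((if (true && false) then false else (if true then true else false)) && ((\u.true) 7)) else ((\v.true) ((let w = true in (\p.(\q.w))) (false && true))))
step 2: [let@0.0] (if ((\z.false) ((8 + 4) * 0)) then ((if (true && false) then false else (if true then true else false)) && ((\u.true) 7)) else ((\v.true) ((let w = true in (\p.(\q.w))) (false && true))))
step 3: [beta@0] (if false then ((if (true && false) then false else (if true then true else false)) && ((\u.true) 7)) else ((\v.true) ((let w = true in (\p.(\q.w))) (false && true))))
step 4: [if@root] ((\v.true) ((let w = true in (\p.(\q.w))) (false && true)))
step 5: [beta@root] true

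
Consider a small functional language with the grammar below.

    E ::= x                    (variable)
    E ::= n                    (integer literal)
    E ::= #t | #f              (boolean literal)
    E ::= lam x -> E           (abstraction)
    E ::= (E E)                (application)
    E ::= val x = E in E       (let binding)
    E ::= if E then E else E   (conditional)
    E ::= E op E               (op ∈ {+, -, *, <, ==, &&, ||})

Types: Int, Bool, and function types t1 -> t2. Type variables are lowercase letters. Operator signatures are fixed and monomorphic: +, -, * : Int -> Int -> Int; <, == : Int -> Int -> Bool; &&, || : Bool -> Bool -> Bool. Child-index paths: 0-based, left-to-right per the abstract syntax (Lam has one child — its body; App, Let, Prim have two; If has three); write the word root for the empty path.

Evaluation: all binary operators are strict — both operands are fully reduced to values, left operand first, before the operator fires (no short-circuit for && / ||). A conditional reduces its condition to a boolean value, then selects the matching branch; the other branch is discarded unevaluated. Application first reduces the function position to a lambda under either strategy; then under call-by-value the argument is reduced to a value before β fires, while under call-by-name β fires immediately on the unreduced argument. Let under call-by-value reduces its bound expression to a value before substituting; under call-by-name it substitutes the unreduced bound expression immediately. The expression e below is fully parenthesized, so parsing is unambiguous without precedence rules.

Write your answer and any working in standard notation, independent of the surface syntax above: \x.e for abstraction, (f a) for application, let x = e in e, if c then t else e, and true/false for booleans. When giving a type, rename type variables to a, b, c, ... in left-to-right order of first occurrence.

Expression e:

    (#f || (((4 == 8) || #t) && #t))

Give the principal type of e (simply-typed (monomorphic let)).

Answer: Bool

Derivation:
  unify Bool ~ Bool
  unify Int ~ Int
  unify Int ~ Int
  unify Bool ~ Bool
  unify Bool ~ Bool
  unify Bool ~ Bool
  unify Bool ~ Bool
  unify Bool ~ Bool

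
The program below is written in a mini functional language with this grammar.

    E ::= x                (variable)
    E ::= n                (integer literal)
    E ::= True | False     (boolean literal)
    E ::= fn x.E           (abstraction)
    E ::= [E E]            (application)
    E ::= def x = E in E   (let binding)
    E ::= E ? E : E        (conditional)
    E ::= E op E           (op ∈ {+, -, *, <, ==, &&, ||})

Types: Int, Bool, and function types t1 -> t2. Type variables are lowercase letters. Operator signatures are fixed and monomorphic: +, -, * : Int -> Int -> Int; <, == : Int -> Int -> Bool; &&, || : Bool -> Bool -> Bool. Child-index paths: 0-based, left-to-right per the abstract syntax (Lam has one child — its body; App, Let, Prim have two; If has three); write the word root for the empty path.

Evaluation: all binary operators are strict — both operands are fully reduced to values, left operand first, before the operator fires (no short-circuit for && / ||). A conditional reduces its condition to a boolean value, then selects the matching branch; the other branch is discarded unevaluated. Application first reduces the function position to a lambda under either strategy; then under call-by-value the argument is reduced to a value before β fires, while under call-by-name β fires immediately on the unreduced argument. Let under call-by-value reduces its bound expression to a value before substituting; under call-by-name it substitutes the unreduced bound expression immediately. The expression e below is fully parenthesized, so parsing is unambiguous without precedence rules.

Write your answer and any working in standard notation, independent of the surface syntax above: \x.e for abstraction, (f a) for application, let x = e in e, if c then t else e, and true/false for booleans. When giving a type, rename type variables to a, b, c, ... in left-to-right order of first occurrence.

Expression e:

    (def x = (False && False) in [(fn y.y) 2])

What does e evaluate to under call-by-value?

Answer: 2

Trace:
step 0: (let x = (false && false) in ((\y.y) 2))
step 1: [delta@0] (let x = false in ((\y.y) 2))
step 2: [let@root] ((\y.y) 2)
step 3: [beta@root] 2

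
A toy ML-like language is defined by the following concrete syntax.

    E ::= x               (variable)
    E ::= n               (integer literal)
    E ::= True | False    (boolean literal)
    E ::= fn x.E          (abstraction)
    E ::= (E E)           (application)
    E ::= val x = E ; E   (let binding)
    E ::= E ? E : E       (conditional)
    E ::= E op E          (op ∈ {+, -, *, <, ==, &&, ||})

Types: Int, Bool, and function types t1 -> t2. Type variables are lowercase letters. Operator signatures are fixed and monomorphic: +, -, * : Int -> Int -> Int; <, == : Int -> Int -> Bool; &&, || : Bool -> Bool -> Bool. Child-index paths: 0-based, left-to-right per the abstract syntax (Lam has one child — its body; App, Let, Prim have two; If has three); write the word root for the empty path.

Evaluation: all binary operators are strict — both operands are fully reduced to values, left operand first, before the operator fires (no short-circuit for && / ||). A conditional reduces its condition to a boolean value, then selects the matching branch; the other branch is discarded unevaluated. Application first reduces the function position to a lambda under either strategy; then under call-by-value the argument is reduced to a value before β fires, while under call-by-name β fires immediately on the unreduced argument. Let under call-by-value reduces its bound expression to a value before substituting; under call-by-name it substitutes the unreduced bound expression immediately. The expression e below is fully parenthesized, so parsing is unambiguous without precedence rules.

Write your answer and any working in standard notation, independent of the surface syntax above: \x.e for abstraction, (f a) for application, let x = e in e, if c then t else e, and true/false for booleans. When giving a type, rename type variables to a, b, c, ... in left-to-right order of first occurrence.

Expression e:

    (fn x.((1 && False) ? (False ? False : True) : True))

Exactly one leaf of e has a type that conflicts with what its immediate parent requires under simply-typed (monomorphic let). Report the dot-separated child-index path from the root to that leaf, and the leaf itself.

Answer: 0.0.0 : 1

Working:
  unify Int ~ Bool
  FAIL: mismatch Int ~ Bool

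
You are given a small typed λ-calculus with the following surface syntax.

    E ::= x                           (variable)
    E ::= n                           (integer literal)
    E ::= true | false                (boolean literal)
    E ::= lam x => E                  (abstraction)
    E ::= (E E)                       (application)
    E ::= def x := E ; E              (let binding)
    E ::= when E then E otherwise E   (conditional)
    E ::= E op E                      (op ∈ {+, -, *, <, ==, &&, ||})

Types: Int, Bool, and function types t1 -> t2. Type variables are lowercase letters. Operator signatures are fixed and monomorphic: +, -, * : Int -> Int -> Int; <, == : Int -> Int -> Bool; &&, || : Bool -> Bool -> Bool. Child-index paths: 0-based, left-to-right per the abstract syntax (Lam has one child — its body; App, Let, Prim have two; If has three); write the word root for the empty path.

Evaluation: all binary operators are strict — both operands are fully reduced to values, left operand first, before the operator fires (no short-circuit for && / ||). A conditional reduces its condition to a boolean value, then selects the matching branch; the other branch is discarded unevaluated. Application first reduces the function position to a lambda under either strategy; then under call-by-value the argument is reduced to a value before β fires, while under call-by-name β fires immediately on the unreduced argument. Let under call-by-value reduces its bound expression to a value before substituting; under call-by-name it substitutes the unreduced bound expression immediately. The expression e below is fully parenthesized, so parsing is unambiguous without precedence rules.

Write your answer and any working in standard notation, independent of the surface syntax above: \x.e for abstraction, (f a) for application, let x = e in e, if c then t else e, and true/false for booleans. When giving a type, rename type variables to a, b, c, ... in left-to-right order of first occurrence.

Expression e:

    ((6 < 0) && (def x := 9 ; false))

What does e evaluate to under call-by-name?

Answer: false

Trace:
step 0: ((6 < 0) && (let x = 9 in false))
step 1: [delta@0] (false && (let x = 9 in false))
step 2: [let@1] (false && false)
step 3: [delta@root] false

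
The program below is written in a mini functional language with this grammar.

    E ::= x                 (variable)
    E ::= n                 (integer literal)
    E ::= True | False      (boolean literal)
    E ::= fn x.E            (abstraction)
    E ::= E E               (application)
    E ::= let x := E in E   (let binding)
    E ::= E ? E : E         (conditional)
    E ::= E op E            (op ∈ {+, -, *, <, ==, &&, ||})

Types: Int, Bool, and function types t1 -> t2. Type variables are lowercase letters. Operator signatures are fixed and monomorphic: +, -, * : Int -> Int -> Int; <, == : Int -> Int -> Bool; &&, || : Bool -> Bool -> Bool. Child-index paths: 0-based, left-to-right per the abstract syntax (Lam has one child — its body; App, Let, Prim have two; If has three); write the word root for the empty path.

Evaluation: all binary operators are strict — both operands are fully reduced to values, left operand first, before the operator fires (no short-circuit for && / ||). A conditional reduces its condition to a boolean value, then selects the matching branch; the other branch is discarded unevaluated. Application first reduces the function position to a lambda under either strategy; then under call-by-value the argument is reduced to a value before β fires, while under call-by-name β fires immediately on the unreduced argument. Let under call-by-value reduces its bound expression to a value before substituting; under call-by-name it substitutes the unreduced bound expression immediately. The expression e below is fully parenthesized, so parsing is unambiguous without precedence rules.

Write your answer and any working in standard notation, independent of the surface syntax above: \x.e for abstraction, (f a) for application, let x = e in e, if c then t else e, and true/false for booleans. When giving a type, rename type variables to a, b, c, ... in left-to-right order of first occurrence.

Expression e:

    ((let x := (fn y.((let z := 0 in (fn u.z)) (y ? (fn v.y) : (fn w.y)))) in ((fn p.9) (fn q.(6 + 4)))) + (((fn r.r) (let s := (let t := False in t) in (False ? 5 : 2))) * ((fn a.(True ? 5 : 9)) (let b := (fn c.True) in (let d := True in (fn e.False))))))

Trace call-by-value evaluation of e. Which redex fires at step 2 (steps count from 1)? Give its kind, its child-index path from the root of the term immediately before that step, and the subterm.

Working:
step 0: ((let x = (\y.((let z = 0 in (\u.z)) (if y then (\v.y) else (\w.y)))) in ((\p.9) (\q.(6 + 4)))) + (((\r.r) (let s = (let t = false in t) in (if false then 5 else 2))) * ((\a.(if true then 5 else 9)) (let b = (\c.true) in (let d = true in (\e.false))))))
step 1: [let@0] (((\p.9) (\q.(6 + 4))) + (((\r.r) (let s = (let t = false in t) in (if false then 5 else 2))) * ((\a.(if true then 5 else 9)) (let b = (\c.true) in (let d = true in (\e.false))))))
step 2: [beta@0] (9 + (((\r.r) (let s = (let t = false in t) in (if false then 5 else 2))) * ((\a.(if true then 5 else 9)) (let b = (\c.true) in (let d = true in (\e.false))))))

Answer: beta at 0 : ((\p.9) (\q.(6 + 4)))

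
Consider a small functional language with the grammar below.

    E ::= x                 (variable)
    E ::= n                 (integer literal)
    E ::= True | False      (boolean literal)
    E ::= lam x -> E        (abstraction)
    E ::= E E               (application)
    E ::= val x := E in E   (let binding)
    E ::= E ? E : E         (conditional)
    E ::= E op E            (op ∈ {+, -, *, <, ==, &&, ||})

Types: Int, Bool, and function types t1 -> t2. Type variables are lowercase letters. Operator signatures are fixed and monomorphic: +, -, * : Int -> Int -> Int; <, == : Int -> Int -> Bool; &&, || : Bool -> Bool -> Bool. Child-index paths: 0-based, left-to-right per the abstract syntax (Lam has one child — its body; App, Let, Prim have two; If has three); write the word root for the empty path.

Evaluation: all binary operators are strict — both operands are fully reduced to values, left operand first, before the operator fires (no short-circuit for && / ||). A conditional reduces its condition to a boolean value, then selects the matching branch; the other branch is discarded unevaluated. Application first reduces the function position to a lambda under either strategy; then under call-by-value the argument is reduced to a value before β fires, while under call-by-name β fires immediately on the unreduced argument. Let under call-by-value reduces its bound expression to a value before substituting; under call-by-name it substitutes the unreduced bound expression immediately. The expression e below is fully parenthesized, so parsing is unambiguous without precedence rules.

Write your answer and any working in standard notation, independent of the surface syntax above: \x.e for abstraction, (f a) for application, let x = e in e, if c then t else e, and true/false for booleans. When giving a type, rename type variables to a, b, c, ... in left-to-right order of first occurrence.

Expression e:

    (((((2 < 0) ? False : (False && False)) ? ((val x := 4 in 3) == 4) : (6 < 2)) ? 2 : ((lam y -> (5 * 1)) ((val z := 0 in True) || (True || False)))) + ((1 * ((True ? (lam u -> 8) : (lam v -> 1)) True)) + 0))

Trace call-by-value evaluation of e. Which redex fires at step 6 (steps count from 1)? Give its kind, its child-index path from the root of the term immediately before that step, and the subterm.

Answer: if at 0 : (if false then 2 else ((\y.(5 * 1)) ((let z = 0 in true) || (true || false))))

Derivation:
step 0: ((if (if (if (2 < 0) then false else (false && false)) then ((let x = 4 in 3) == 4) else (6 < 2)) then 2 else ((\y.(5 * 1)) ((let z = 0 in true) || (true || false)))) + ((1 * ((if true then (\u.8) else (\v.1)) true)) + 0))
step 1: [delta@0.0.0.0] ((if (if (if false then false else (false && false)) then ((let x = 4 in 3) == 4) else (6 < 2)) then 2 else ((\y.(5 * 1)) ((let z = 0 in true) || (true || false)))) + ((1 * ((if true then (\u.8) else (\v.1)) true)) + 0))
step 2: [if@0.0.0] ((if (if (false && false) then ((let x = 4 in 3) == 4) else (6 < 2)) then 2 else ((\y.(5 * 1)) ((let z = 0 in true) || (true || false)))) + ((1 * ((if true then (\u.8) else (\v.1)) true)) + 0))
step 3: [delta@0.0.0] ((if (if false then ((let x = 4 in 3) == 4) else (6 < 2)) then 2 else ((\y.(5 * 1)) ((let z = 0 in true) || (true || false)))) + ((1 * ((if true then (\u.8) else (\v.1)) true)) + 0))
step 4: [if@0.0] ((if (6 < 2) then 2 else ((\y.(5 * 1)) ((let z = 0 in true) || (true || false)))) + ((1 * ((if true then (\u.8) else (\v.1)) true)) + 0))
step 5: [delta@0.0] ((if false then 2 else ((\y.(5 * 1)) ((let z = 0 in true) || (true || false)))) + ((1 * ((if true then (\u.8) else (\v.1)) true)) + 0))
step 6: [if@0] (((\y.(5 * 1)) ((let z = 0 in true) || (true || false))) + ((1 * ((if true then (\u.8) else (\v.1)) true)) + 0))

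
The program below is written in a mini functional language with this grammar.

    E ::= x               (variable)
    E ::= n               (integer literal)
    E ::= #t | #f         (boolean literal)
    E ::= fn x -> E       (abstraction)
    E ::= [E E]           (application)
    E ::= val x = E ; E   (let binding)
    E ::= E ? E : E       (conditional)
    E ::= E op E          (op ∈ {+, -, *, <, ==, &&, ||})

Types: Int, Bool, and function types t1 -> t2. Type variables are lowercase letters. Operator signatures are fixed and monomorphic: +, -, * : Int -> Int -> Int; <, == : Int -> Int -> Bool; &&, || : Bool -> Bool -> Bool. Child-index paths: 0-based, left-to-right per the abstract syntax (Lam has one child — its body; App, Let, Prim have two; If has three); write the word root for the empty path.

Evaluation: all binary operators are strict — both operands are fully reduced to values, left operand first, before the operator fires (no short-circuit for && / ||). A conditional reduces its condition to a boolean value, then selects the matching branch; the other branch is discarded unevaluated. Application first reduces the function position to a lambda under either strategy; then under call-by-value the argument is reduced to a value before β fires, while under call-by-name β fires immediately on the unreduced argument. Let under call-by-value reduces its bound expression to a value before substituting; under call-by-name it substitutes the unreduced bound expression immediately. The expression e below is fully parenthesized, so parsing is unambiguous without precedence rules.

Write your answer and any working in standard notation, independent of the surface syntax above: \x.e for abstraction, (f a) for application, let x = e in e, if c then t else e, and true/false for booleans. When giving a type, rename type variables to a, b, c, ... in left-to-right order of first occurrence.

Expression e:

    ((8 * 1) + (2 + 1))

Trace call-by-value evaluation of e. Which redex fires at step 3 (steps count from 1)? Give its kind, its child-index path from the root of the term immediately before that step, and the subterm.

Derivation:
step 0: ((8 * 1) + (2 + 1))
step 1: [delta@0] (8 + (2 + 1))
step 2: [delta@1] (8 + 3)
step 3: [delta@root] 11

Answer: delta at root : (8 + 3)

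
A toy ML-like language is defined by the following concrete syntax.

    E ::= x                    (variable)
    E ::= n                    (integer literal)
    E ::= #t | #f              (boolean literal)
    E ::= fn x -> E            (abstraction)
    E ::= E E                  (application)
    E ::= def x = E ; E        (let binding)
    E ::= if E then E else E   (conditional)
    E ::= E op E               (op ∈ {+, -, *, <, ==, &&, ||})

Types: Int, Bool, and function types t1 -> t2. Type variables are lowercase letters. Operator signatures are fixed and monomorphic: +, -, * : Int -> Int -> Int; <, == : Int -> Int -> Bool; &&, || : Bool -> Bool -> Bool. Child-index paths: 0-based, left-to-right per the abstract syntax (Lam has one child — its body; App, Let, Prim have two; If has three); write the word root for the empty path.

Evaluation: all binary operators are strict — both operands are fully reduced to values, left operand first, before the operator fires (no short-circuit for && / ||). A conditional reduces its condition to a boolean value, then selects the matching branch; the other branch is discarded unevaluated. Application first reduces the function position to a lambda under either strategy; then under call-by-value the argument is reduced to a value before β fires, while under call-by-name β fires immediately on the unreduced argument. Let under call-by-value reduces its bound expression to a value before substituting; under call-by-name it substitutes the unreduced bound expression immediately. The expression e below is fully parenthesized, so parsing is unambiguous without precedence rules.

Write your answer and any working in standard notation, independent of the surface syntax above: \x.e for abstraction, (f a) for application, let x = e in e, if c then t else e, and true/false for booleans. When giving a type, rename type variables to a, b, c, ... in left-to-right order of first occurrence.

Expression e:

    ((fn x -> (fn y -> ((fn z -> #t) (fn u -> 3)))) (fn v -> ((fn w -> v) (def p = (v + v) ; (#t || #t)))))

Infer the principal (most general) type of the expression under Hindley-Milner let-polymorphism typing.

Answer: a -> Bool

Derivation:
\z._ : c -> Bool
\u._ : d -> Int
  unify c -> Bool ~ (d -> Int) -> e
  unify c ~ d -> Int
  unify Bool ~ e
_ _ : Bool
\y._ : b -> Bool
\x._ : a -> b -> Bool
v : f
\w._ : g -> f
v : f
  unify f ~ Int
v : Int
  unify Int ~ Int
let p : Int
  unify Bool ~ Bool
  unify Bool ~ Bool
  unify g -> Int ~ Bool -> h
  unify g ~ Bool
  unify Int ~ h
_ _ : Int
\v._ : Int -> Int
  unify a -> b -> Bool ~ (Int -> Int) -> i
  unify a ~ Int -> Int
  unify b -> Bool ~ i
_ _ : b -> Bool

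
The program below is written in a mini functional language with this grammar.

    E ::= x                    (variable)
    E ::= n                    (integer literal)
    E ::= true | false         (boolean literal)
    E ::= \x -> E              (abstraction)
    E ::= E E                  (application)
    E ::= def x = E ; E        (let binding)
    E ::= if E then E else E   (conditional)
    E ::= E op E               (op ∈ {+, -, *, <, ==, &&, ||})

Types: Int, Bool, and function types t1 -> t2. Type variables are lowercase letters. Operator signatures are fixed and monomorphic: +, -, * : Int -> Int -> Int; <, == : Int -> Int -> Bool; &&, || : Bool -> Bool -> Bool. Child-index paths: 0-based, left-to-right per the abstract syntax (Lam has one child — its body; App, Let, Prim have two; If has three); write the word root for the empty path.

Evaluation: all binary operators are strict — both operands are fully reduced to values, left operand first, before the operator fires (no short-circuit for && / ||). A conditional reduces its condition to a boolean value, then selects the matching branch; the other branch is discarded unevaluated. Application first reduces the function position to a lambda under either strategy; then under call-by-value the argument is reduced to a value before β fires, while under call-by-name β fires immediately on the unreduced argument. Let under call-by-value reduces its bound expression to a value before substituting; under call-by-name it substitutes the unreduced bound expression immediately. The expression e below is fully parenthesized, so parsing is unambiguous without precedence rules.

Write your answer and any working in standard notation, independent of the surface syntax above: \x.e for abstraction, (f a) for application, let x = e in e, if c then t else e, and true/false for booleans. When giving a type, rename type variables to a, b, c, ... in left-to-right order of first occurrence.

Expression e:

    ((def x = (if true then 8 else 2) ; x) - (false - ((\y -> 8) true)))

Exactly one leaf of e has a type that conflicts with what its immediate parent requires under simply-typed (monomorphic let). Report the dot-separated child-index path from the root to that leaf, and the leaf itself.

Answer: 1.0 : false

Trace:
  unify Bool ~ Bool
  unify Int ~ Int
let x : Int
x : Int
  unify Int ~ Int
  unify Bool ~ Int
  FAIL: mismatch Bool ~ Int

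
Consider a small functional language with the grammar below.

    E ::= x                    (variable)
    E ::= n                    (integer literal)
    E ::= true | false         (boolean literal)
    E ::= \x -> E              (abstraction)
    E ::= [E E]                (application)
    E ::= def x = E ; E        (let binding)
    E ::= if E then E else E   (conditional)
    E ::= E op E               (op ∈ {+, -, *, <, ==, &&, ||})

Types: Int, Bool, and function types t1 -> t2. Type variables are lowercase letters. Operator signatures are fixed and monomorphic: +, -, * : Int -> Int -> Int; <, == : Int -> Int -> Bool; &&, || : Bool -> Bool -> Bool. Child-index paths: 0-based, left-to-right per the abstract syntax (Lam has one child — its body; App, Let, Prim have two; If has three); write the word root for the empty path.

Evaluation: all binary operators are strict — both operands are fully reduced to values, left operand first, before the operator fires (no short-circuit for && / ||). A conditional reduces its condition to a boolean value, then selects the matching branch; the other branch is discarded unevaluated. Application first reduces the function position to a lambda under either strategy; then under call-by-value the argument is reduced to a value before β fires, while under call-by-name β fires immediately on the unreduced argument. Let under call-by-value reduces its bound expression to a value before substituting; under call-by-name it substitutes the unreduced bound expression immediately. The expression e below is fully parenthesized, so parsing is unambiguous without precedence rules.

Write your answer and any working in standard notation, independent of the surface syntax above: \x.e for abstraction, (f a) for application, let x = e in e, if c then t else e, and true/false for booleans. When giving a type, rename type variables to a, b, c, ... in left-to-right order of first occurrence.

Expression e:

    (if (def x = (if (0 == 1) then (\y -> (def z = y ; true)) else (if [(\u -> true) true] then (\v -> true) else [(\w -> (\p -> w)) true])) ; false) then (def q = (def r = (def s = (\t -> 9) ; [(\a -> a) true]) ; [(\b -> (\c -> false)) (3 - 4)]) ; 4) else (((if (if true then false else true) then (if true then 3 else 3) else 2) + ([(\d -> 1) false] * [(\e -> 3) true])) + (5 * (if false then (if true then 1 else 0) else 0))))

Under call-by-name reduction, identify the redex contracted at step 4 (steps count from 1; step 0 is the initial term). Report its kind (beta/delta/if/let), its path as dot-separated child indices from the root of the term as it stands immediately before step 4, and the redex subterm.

Trace:
step 0: (if (let x = (if (0 == 1) then (\y.(let z = y in true)) else (if ((\u.true) true) then (\v.true) else ((\w.(\p.w)) true))) in false) then (let q = (let r = (let s = (\t.9) in ((\a.a) true)) in ((\b.(\c.false)) (3 - 4))) in 4) else (((if (if true then false else true) then (if true then 3 else 3) else 2) + (((\d.1) false) * ((\e.3) true))) + (5 * (if false then (if true then 1 else 0) else 0))))
step 1: [let@0] (if false then (let q = (let r = (let s = (\t.9) in ((\a.a) true)) in ((\b.(\c.false)) (3 - 4))) in 4) else (((if (if true then false else true) then (if true then 3 else 3) else 2) + (((\d.1) false) * ((\e.3) true))) + (5 * (if false then (if true then 1 else 0) else 0))))
step 2: [if@root] (((if (if true then false else true) then (if true then 3 else 3) else 2) + (((\d.1) false) * ((\e.3) true))) + (5 * (if false then (if true then 1 else 0) else 0)))
step 3: [if@0.0.0] (((if false then (if true then 3 else 3) else 2) + (((\d.1) false) * ((\e.3) true))) + (5 * (if false then (if true then 1 else 0) else 0)))
step 4: [if@0.0] ((2 + (((\d.1) false) * ((\e.3) true))) + (5 * (if false then (if true then 1 else 0) else 0)))

Answer: if at 0.0 : (if false then (if true then 3 else 3) else 2)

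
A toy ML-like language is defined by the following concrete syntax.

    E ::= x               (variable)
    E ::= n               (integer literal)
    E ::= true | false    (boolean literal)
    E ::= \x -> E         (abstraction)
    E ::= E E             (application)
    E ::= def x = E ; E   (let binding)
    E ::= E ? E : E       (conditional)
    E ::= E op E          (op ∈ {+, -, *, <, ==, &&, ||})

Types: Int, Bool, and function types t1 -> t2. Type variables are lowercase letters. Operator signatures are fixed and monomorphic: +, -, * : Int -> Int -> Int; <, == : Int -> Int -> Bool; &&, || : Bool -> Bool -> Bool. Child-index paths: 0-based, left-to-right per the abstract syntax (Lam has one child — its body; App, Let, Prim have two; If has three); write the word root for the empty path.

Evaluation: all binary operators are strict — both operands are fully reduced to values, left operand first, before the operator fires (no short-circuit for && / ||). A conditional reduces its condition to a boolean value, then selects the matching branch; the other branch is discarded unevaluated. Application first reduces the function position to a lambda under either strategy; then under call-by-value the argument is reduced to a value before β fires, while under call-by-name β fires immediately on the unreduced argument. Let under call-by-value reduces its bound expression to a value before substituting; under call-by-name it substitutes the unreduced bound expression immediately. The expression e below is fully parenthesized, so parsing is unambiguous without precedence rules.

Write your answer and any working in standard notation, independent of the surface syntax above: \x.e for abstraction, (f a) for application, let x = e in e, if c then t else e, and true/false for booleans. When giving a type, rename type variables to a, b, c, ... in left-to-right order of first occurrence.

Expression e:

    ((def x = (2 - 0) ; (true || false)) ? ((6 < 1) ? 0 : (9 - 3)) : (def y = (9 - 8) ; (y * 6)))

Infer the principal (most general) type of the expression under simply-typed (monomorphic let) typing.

Answer: Int

Trace:
  unify Int ~ Int
  unify Int ~ Int
let x : Int
  unify Bool ~ Bool
  unify Bool ~ Bool
  unify Bool ~ Bool
  unify Int ~ Int
  unify Int ~ Int
  unify Bool ~ Bool
  unify Int ~ Int
  unify Int ~ Int
  unify Int ~ Int
  unify Int ~ Int
  unify Int ~ Int
let y : Int
y : Int
  unify Int ~ Int
  unify Int ~ Int
  unify Int ~ Int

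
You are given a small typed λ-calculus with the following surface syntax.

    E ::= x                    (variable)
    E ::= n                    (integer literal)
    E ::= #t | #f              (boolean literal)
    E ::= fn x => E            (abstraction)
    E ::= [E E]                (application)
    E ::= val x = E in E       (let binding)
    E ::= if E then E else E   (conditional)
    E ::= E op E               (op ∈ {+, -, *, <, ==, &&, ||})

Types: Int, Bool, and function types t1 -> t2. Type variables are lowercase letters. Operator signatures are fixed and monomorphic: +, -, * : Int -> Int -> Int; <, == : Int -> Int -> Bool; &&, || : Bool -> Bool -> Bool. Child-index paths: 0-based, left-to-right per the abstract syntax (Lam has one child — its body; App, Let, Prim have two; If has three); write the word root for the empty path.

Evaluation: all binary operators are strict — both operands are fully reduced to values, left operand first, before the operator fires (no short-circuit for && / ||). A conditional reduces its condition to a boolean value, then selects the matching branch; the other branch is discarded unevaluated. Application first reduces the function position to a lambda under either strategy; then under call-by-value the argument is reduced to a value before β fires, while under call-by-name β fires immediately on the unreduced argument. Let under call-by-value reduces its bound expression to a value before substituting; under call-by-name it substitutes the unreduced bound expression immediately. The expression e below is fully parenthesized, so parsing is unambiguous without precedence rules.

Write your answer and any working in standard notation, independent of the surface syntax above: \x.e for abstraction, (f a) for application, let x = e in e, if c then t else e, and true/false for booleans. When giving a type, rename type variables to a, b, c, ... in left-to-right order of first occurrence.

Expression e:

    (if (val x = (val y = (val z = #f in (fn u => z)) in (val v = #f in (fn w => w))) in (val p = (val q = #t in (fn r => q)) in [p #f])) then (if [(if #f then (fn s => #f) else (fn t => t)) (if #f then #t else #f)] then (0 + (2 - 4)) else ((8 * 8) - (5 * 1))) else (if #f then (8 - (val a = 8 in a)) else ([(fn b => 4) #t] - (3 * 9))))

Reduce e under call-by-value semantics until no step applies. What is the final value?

Trace:
step 0: (if (let x = (let y = (let z = false in (\u.z)) in (let v = false in (\w.w))) in (let p = (let q = true in (\r.q)) in (p false))) then (if ((if false then (\s.false) else (\t.t)) (if false then true else false)) then (0 + (2 - 4)) else ((8 * 8) - (5 * 1))) else (if false then (8 - (let a = 8 in a)) else (((\b.4) true) - (3 * 9))))
step 1: [let@0.0.0] (if (let x = (let y = (\u.false) in (let v = false in (\w.w))) in (let p = (let q = true in (\r.q)) in (p false))) then (if ((if false then (\s.false) else (\t.t)) (if false then true else false)) then (0 + (2 - 4)) else ((8 * 8) - (5 * 1))) else (if false then (8 - (let a = 8 in a)) else (((\b.4) true) - (3 * 9))))
step 2: [let@0.0] (if (let x = (let v = false in (\w.w)) in (let p = (let q = true in (\r.q)) in (p false))) then (if ((if false then (\s.false) else (\t.t)) (if false then true else false)) then (0 + (2 - 4)) else ((8 * 8) - (5 * 1))) else (if false then (8 - (let a = 8 in a)) else (((\b.4) true) - (3 * 9))))
step 3: [let@0.0] (if (let x = (\w.w) in (let p = (let q = true in (\r.q)) in (p false))) then (if ((if false then (\s.false) else (\t.t)) (if false then true else false)) then (0 + (2 - 4)) else ((8 * 8) - (5 * 1))) else (if false then (8 - (let a = 8 in a)) else (((\b.4) true) - (3 * 9))))
step 4: [let@0] (if (let p = (let q = true in (\r.q)) in (p false)) then (if ((if false then (\s.false) else (\t.t)) (if false then true else false)) then (0 + (2 - 4)) else ((8 * 8) - (5 * 1))) else (if false then (8 - (let a = 8 in a)) else (((\b.4) true) - (3 * 9))))
step 5: [let@0.0] (if (let p = (\r.true) in (p false)) then (if ((if false then (\s.false) else (\t.t)) (if false then true else false)) then (0 + (2 - 4)) else ((8 * 8) - (5 * 1))) else (if false then (8 - (let a = 8 in a)) else (((\b.4) true) - (3 * 9))))
step 6: [let@0] (if ((\r.true) false) then (if ((if false then (\s.false) else (\t.t)) (if false then true else false)) then (0 + (2 - 4)) else ((8 * 8) - (5 * 1))) else (if false then (8 - (let a = 8 in a)) else (((\b.4) true) - (3 * 9))))
step 7: [beta@0] (if true then (if ((if false then (\s.false) else (\t.t)) (if false then true else false)) then (0 + (2 - 4)) else ((8 * 8) - (5 * 1))) else (if false then (8 - (let a = 8 in a)) else (((\b.4) true) - (3 * 9))))
step 8: [if@root] (if ((if false then (\s.false) else (\t.t)) (if false then true else false)) then (0 + (2 - 4)) else ((8 * 8) - (5 * 1)))
step 9: [if@0.0] (if ((\t.t) (if false then true else false)) then (0 + (2 - 4)) else ((8 * 8) - (5 * 1)))
step 10: [if@0.1] (if ((\t.t) false) then (0 + (2 - 4)) else ((8 * 8) - (5 * 1)))
step 11: [beta@0] (if false then (0 + (2 - 4)) else ((8 * 8) - (5 * 1)))
step 12: [if@root] ((8 * 8) - (5 * 1))
step 13: [delta@0] (64 - (5 * 1))
step 14: [delta@1] (64 - 5)
step 15: [delta@root] 59

Answer: 59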